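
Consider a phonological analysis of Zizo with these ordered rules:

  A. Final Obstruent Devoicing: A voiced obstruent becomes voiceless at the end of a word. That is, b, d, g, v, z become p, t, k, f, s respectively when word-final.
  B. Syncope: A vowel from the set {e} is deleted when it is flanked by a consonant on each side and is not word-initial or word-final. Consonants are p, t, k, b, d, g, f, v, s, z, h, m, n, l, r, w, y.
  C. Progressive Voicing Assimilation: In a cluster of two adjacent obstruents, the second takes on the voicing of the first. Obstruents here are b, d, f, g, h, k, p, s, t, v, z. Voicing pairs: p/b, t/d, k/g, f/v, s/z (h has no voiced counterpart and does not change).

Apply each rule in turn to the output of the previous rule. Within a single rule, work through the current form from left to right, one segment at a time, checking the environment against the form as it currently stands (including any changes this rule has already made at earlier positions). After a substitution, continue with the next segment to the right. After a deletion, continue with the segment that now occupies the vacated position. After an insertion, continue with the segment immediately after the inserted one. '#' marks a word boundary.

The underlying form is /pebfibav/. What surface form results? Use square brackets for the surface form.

[ppfibaf]

A Final Obstruent Devoicing: [pebfibav] → [pebfibaf]
B Syncope: [pebfibaf] → [pbfibaf]
C Progressive Voicing Assimilation: [pbfibaf] → [ppfibaf]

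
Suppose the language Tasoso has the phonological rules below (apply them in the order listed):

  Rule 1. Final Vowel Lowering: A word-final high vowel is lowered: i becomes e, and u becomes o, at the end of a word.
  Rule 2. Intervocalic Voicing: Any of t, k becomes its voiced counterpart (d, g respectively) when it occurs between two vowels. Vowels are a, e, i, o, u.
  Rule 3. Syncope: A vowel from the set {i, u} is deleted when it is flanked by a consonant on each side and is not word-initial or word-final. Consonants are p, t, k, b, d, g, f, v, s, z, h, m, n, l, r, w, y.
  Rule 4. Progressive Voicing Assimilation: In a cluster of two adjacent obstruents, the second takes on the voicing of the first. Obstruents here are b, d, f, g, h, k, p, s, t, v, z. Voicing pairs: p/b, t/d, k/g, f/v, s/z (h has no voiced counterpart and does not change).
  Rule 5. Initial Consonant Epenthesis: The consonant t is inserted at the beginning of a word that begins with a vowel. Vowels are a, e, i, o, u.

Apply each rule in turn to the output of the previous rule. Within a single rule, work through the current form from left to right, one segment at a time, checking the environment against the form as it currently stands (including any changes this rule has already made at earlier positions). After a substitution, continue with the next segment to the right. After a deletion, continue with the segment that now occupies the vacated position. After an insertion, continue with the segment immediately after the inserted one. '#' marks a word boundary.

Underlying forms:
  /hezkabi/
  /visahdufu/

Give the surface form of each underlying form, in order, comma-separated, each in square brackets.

[hezgabe], [vzahtfo]

/hezkabi/:
  Rule 1 Final Vowel Lowering: [hezkabi] → [hezkabe]
  Rule 2 Intervocalic Voicing: no change — [hezkabe]
  Rule 3 Syncope: no change — [hezkabe]
  Rule 4 Progressive Voicing Assimilation: [hezkabe] → [hezgabe]
  Rule 5 Initial Consonant Epenthesis: no change — [hezgabe]
/visahdufu/:
  Rule 1 Final Vowel Lowering: [visahdufu] → [visahdufo]
  Rule 2 Intervocalic Voicing: no change — [visahdufo]
  Rule 3 Syncope: [visahdufo] → [vsahdfo]
  Rule 4 Progressive Voicing Assimilation: [vsahdfo] → [vzahtfo]
  Rule 5 Initial Consonant Epenthesis: no change — [vzahtfo]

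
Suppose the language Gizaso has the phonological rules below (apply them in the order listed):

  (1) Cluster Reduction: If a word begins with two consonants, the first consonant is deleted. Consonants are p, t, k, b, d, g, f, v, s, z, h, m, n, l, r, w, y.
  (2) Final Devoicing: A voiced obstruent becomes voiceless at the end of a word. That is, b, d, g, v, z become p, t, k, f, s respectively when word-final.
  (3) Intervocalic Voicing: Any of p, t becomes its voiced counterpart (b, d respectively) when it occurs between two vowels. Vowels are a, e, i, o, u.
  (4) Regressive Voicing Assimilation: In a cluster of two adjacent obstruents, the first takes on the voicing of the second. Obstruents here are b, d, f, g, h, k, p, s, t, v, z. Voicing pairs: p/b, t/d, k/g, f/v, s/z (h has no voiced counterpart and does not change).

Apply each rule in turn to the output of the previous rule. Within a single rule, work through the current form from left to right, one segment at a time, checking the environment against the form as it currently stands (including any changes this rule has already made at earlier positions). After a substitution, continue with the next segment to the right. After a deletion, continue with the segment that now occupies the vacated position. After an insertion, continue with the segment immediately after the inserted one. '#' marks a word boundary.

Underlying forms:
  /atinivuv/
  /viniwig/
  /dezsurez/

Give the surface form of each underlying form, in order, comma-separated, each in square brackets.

[adinivuf], [viniwik], [dessures]

/atinivuv/:
  (1) Cluster Reduction: no change — [atinivuv]
  (2) Final Devoicing: [atinivuv] → [atinivuf]
  (3) Intervocalic Voicing: [atinivuf] → [adinivuf]
  (4) Regressive Voicing Assimilation: no change — [adinivuf]
/viniwig/:
  (1) Cluster Reduction: no change — [viniwig]
  (2) Final Devoicing: [viniwig] → [viniwik]
  (3) Intervocalic Voicing: no change — [viniwik]
  (4) Regressive Voicing Assimilation: no change — [viniwik]
/dezsurez/:
  (1) Cluster Reduction: no change — [dezsurez]
  (2) Final Devoicing: [dezsurez] → [dezsures]
  (3) Intervocalic Voicing: no change — [dezsures]
  (4) Regressive Voicing Assimilation: [dezsures] → [dessures]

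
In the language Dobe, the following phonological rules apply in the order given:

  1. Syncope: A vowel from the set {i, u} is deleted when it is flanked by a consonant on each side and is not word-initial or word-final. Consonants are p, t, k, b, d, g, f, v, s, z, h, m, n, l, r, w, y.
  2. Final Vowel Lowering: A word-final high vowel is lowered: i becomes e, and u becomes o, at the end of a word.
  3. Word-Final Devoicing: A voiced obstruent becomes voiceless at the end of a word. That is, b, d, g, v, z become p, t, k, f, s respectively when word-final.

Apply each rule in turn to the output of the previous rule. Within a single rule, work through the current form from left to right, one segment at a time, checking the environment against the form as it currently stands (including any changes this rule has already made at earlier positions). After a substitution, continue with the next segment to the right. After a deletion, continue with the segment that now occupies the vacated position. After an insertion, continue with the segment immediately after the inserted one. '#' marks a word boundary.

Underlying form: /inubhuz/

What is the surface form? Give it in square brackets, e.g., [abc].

[inbhs]

1 Syncope: [inubhuz] → [inbhz]
2 Final Vowel Lowering: no change — [inbhz]
3 Word-Final Devoicing: [inbhz] → [inbhs]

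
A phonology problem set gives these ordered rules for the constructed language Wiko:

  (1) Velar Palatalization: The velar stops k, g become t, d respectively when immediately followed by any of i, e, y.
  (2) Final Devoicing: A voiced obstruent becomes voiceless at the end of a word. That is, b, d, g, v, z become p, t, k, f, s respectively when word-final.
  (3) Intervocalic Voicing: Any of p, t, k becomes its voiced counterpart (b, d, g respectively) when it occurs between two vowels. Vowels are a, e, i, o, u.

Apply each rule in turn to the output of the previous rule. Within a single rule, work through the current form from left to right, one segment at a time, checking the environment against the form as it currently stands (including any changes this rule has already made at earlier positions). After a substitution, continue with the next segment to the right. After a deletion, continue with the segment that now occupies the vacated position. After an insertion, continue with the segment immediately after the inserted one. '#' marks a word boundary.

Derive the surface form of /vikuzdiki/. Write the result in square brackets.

[viguzdidi]

(1) Velar Palatalization: [vikuzdiki] → [vikuzditi]
(2) Final Devoicing: no change — [vikuzditi]
(3) Intervocalic Voicing: [vikuzditi] → [viguzdidi]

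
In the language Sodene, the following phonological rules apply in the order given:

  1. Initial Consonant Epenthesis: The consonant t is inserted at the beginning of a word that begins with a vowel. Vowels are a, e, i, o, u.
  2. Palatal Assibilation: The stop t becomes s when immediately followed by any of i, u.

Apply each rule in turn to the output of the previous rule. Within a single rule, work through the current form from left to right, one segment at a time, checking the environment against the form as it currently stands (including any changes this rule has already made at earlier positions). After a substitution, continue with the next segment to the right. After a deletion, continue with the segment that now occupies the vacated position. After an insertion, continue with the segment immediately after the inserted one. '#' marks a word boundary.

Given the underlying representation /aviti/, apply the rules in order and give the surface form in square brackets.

1 Initial Consonant Epenthesis: [aviti] → [taviti]
2 Palatal Assibilation: [taviti] → [tavisi]

[tavisi]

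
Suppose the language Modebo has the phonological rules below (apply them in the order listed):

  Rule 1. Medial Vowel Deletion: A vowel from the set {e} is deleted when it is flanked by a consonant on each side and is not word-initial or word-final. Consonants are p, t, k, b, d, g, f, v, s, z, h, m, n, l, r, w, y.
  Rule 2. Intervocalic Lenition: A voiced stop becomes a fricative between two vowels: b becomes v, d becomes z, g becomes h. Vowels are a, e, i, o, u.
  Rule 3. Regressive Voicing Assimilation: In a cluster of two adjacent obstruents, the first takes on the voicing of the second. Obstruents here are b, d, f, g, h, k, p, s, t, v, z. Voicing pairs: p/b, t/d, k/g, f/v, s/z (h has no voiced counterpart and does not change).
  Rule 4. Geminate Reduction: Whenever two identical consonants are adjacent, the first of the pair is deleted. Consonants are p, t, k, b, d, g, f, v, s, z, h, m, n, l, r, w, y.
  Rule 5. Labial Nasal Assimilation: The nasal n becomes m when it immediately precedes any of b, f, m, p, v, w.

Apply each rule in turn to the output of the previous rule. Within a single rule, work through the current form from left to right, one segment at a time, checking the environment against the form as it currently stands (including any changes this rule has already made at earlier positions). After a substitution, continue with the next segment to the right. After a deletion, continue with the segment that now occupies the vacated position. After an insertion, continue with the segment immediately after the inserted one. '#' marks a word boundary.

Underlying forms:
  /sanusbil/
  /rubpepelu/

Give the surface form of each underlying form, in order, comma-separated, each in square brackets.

/sanusbil/:
  Rule 1 Medial Vowel Deletion: no change — [sanusbil]
  Rule 2 Intervocalic Lenition: no change — [sanusbil]
  Rule 3 Regressive Voicing Assimilation: [sanusbil] → [sanuzbil]
  Rule 4 Geminate Reduction: no change — [sanuzbil]
  Rule 5 Labial Nasal Assimilation: no change — [sanuzbil]
/rubpepelu/:
  Rule 1 Medial Vowel Deletion: [rubpepelu] → [rubpplu]
  Rule 2 Intervocalic Lenition: no change — [rubpplu]
  Rule 3 Regressive Voicing Assimilation: [rubpplu] → [ruppplu]
  Rule 4 Geminate Reduction: [ruppplu] → [ruplu]
  Rule 5 Labial Nasal Assimilation: no change — [ruplu]

[sanuzbil], [ruplu]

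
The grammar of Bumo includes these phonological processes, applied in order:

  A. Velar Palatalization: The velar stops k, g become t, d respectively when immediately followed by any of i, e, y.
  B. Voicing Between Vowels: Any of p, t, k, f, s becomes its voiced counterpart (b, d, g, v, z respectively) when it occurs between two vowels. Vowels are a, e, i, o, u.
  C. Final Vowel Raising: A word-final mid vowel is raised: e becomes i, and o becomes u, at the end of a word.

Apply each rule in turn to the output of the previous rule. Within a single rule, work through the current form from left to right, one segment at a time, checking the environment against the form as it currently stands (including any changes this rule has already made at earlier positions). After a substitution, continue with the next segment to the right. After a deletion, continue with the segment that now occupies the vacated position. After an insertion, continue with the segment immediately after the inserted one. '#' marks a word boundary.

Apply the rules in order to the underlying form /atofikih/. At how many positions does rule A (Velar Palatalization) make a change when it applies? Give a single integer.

1

A Velar Palatalization: [atofikih] → [atofitih]
B Voicing Between Vowels: [atofitih] → [adovidih]
C Final Vowel Raising: no change — [adovidih]
Rule A changed 1 position(s).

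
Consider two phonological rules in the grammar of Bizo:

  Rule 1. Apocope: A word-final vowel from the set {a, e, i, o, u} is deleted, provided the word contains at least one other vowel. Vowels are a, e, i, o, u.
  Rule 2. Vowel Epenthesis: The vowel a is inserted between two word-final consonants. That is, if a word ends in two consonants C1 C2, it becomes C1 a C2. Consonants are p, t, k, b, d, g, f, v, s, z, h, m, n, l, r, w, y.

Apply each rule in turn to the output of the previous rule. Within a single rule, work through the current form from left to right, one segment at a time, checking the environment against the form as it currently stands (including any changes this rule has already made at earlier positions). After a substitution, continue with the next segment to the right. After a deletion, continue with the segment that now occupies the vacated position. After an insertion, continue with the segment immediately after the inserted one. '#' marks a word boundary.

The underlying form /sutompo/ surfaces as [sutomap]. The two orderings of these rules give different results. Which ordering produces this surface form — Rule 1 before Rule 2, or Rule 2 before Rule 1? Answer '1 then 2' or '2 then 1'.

Order 1 then 2:
  1 Apocope: [sutompo] → [sutomp]
  2 Vowel Epenthesis: [sutomp] → [sutomap]
  result: [sutomap]
Order 2 then 1:
  2 Vowel Epenthesis: no change — [sutompo]
  1 Apocope: [sutompo] → [sutomp]
  result: [sutomp]

1 then 2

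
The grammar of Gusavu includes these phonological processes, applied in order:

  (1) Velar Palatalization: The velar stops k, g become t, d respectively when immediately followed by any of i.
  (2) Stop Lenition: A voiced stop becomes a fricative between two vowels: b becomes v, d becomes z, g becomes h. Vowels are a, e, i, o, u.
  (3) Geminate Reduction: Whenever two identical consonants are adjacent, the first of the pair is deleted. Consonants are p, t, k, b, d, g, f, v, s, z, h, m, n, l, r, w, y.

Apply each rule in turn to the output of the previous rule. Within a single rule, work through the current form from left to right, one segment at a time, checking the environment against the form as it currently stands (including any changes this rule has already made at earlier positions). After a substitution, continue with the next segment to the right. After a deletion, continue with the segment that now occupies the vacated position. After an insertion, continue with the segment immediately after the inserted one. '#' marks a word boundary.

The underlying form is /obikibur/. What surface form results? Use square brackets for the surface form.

[ovitivur]

(1) Velar Palatalization: [obikibur] → [obitibur]
(2) Stop Lenition: [obitibur] → [ovitivur]
(3) Geminate Reduction: no change — [ovitivur]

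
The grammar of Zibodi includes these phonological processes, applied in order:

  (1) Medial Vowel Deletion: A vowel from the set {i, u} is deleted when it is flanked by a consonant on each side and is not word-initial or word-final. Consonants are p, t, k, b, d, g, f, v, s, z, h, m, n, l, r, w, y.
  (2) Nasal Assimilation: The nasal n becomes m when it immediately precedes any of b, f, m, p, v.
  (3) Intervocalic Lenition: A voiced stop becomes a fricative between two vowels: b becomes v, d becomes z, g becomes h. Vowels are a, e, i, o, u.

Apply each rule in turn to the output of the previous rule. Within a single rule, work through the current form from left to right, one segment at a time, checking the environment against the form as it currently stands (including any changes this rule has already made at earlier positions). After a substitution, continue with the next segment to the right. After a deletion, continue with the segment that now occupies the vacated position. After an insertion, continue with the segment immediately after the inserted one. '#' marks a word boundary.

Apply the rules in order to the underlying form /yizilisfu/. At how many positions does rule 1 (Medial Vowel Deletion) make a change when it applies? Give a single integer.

(1) Medial Vowel Deletion: [yizilisfu] → [yzlsfu]
(2) Nasal Assimilation: no change — [yzlsfu]
(3) Intervocalic Lenition: no change — [yzlsfu]
Rule 1 changed 3 position(s).

3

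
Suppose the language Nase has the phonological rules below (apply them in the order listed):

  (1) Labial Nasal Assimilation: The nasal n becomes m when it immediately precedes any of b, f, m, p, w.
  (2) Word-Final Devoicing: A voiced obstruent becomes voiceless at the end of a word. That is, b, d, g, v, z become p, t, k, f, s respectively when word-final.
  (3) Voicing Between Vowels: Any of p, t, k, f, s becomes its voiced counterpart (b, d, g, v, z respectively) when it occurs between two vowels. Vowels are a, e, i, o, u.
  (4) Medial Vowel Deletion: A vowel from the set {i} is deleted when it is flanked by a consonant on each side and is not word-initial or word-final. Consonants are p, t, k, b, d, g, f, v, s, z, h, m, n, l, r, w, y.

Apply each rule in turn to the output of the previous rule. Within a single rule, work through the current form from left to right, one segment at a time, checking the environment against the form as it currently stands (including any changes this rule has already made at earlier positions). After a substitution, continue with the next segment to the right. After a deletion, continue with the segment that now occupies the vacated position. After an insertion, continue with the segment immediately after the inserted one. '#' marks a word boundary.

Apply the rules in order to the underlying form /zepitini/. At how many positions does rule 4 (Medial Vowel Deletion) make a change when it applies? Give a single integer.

(1) Labial Nasal Assimilation: no change — [zepitini]
(2) Word-Final Devoicing: no change — [zepitini]
(3) Voicing Between Vowels: [zepitini] → [zebidini]
(4) Medial Vowel Deletion: [zebidini] → [zebdni]
Rule 4 changed 2 position(s).

2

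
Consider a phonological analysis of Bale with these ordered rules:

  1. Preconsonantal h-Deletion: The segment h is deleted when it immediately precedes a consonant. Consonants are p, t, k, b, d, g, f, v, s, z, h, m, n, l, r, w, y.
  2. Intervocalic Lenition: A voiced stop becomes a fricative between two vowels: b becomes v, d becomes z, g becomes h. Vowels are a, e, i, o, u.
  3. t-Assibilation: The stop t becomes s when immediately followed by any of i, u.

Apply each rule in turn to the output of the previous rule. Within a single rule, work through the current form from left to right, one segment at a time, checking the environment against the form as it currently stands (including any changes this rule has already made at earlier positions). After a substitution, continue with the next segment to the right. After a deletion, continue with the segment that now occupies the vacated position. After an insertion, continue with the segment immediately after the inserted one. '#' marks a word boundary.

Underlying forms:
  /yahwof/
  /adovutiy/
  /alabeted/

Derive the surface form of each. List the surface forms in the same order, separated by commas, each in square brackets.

[yawof], [azovusiy], [alaveted]

/yahwof/:
  1 Preconsonantal h-Deletion: [yahwof] → [yawof]
  2 Intervocalic Lenition: no change — [yawof]
  3 t-Assibilation: no change — [yawof]
/adovutiy/:
  1 Preconsonantal h-Deletion: no change — [adovutiy]
  2 Intervocalic Lenition: [adovutiy] → [azovutiy]
  3 t-Assibilation: [azovutiy] → [azovusiy]
/alabeted/:
  1 Preconsonantal h-Deletion: no change — [alabeted]
  2 Intervocalic Lenition: [alabeted] → [alaveted]
  3 t-Assibilation: no change — [alaveted]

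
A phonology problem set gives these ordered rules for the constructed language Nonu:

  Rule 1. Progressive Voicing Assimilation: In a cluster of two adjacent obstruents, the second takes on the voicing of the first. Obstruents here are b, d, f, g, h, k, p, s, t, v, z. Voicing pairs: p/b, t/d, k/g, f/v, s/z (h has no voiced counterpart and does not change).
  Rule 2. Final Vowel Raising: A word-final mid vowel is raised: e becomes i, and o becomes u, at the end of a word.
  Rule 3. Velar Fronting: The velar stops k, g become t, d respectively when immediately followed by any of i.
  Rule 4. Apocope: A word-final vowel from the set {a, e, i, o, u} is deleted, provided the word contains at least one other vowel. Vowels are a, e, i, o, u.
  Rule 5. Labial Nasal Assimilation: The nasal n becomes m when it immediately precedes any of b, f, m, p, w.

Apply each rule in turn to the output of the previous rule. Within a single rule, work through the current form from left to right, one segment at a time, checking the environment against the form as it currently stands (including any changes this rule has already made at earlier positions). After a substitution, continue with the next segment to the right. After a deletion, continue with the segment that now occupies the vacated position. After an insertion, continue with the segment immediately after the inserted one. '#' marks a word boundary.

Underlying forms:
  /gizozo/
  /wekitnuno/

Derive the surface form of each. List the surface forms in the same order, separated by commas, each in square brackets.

/gizozo/:
  Rule 1 Progressive Voicing Assimilation: no change — [gizozo]
  Rule 2 Final Vowel Raising: [gizozo] → [gizozu]
  Rule 3 Velar Fronting: [gizozu] → [dizozu]
  Rule 4 Apocope: [dizozu] → [dizoz]
  Rule 5 Labial Nasal Assimilation: no change — [dizoz]
/wekitnuno/:
  Rule 1 Progressive Voicing Assimilation: no change — [wekitnuno]
  Rule 2 Final Vowel Raising: [wekitnuno] → [wekitnunu]
  Rule 3 Velar Fronting: [wekitnunu] → [wetitnunu]
  Rule 4 Apocope: [wetitnunu] → [wetitnun]
  Rule 5 Labial Nasal Assimilation: no change — [wetitnun]

[dizoz], [wetitnun]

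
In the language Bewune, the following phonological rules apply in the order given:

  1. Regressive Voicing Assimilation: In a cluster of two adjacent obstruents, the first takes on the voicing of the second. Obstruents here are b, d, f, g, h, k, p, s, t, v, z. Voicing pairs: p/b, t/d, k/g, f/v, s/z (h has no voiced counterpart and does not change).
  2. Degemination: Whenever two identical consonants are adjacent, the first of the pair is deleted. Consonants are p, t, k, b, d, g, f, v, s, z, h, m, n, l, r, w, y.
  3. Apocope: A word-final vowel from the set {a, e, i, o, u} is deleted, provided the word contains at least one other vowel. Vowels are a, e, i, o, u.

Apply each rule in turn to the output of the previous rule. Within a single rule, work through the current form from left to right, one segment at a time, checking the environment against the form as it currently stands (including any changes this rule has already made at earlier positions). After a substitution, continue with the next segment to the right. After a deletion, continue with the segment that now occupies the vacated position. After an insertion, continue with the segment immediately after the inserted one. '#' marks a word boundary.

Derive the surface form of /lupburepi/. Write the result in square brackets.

[luburep]

1 Regressive Voicing Assimilation: [lupburepi] → [lubburepi]
2 Degemination: [lubburepi] → [luburepi]
3 Apocope: [luburepi] → [luburep]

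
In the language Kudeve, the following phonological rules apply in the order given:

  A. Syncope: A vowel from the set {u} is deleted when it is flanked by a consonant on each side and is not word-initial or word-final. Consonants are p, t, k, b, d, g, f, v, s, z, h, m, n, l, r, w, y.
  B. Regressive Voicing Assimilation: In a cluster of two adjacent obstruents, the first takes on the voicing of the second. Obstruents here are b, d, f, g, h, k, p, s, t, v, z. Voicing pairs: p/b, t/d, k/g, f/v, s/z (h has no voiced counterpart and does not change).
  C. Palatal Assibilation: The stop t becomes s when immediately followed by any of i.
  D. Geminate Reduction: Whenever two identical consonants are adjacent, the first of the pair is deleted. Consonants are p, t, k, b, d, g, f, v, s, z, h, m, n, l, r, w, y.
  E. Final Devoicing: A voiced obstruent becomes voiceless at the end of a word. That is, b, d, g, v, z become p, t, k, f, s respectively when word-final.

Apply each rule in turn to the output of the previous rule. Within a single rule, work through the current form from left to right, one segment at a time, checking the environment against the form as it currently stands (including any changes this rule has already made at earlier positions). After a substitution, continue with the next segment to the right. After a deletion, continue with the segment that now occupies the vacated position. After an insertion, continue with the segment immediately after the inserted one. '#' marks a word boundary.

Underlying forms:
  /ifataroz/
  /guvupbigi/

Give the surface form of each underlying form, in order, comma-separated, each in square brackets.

/ifataroz/:
  A Syncope: no change — [ifataroz]
  B Regressive Voicing Assimilation: no change — [ifataroz]
  C Palatal Assibilation: no change — [ifataroz]
  D Geminate Reduction: no change — [ifataroz]
  E Final Devoicing: [ifataroz] → [ifataros]
/guvupbigi/:
  A Syncope: [guvupbigi] → [gvpbigi]
  B Regressive Voicing Assimilation: [gvpbigi] → [gfbbigi]
  C Palatal Assibilation: no change — [gfbbigi]
  D Geminate Reduction: [gfbbigi] → [gfbigi]
  E Final Devoicing: no change — [gfbigi]

[ifataros], [gfbigi]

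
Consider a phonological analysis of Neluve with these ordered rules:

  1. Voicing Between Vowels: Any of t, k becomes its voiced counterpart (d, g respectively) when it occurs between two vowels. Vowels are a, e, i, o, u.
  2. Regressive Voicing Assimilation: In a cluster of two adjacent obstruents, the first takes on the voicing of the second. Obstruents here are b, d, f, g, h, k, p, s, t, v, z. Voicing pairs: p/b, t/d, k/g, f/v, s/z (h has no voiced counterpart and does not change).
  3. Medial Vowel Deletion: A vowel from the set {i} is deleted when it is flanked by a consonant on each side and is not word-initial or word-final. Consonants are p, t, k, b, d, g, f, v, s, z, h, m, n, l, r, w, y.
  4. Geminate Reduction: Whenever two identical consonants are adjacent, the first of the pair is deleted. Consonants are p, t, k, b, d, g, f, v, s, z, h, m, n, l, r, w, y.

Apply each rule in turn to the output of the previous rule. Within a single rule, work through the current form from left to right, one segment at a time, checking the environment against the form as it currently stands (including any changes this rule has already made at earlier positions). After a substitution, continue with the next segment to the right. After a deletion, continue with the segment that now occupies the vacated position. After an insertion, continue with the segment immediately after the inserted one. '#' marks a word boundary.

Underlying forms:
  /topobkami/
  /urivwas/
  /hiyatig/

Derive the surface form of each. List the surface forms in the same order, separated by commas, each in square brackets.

/topobkami/:
  1 Voicing Between Vowels: no change — [topobkami]
  2 Regressive Voicing Assimilation: [topobkami] → [topopkami]
  3 Medial Vowel Deletion: no change — [topopkami]
  4 Geminate Reduction: no change — [topopkami]
/urivwas/:
  1 Voicing Between Vowels: no change — [urivwas]
  2 Regressive Voicing Assimilation: no change — [urivwas]
  3 Medial Vowel Deletion: [urivwas] → [urvwas]
  4 Geminate Reduction: no change — [urvwas]
/hiyatig/:
  1 Voicing Between Vowels: [hiyatig] → [hiyadig]
  2 Regressive Voicing Assimilation: no change — [hiyadig]
  3 Medial Vowel Deletion: [hiyadig] → [hyadg]
  4 Geminate Reduction: no change — [hyadg]

[topopkami], [urvwas], [hyadg]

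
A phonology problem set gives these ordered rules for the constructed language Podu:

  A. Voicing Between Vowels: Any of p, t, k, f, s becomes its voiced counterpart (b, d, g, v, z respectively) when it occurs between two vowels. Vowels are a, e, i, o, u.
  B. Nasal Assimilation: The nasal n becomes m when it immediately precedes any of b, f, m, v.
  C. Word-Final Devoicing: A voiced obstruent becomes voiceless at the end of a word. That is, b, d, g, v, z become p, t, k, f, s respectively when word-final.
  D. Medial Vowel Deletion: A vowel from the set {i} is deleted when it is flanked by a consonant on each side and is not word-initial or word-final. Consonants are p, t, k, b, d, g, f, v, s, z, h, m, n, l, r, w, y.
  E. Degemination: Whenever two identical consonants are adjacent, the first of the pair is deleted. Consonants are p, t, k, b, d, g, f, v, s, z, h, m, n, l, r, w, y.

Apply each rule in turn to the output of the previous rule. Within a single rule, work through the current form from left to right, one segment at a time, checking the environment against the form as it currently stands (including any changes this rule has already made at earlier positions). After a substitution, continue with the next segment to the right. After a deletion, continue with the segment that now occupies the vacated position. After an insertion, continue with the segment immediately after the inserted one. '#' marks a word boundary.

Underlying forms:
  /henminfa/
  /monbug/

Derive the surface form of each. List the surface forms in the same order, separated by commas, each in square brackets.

/henminfa/:
  A Voicing Between Vowels: no change — [henminfa]
  B Nasal Assimilation: [henminfa] → [hemmimfa]
  C Word-Final Devoicing: no change — [hemmimfa]
  D Medial Vowel Deletion: [hemmimfa] → [hemmmfa]
  E Degemination: [hemmmfa] → [hemfa]
/monbug/:
  A Voicing Between Vowels: no change — [monbug]
  B Nasal Assimilation: [monbug] → [mombug]
  C Word-Final Devoicing: [mombug] → [mombuk]
  D Medial Vowel Deletion: no change — [mombuk]
  E Degemination: no change — [mombuk]

[hemfa], [mombuk]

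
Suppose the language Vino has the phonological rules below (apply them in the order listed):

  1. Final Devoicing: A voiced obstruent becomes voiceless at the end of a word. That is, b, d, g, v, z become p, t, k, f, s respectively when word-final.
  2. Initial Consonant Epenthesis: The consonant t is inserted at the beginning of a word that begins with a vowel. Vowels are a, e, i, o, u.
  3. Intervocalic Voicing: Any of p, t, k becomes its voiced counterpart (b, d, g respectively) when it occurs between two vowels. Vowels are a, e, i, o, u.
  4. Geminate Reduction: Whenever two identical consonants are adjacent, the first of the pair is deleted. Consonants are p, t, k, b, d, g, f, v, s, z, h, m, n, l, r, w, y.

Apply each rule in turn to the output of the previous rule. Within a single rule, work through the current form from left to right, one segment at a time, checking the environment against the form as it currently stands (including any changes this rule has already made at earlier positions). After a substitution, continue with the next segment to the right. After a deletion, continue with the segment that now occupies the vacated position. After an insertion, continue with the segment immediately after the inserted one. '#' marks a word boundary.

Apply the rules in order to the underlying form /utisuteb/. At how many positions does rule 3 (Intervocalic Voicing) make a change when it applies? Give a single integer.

1 Final Devoicing: [utisuteb] → [utisutep]
2 Initial Consonant Epenthesis: [utisutep] → [tutisutep]
3 Intervocalic Voicing: [tutisutep] → [tudisudep]
4 Geminate Reduction: no change — [tudisudep]
Rule 3 changed 2 position(s).

2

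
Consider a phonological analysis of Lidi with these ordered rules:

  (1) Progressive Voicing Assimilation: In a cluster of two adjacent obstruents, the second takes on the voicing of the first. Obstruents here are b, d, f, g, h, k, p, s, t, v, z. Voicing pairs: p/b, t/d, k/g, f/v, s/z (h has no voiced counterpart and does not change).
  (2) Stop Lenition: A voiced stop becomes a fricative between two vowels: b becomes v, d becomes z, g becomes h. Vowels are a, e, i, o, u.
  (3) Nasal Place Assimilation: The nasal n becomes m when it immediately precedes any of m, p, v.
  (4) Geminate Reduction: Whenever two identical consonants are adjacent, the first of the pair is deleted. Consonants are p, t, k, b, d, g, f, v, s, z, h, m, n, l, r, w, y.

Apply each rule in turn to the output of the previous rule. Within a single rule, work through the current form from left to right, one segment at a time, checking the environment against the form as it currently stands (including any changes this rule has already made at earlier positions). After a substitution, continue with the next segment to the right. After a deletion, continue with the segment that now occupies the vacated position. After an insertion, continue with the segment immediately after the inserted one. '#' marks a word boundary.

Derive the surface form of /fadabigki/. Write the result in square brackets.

(1) Progressive Voicing Assimilation: [fadabigki] → [fadabiggi]
(2) Stop Lenition: [fadabiggi] → [fazaviggi]
(3) Nasal Place Assimilation: no change — [fazaviggi]
(4) Geminate Reduction: [fazaviggi] → [fazavigi]

[fazavigi]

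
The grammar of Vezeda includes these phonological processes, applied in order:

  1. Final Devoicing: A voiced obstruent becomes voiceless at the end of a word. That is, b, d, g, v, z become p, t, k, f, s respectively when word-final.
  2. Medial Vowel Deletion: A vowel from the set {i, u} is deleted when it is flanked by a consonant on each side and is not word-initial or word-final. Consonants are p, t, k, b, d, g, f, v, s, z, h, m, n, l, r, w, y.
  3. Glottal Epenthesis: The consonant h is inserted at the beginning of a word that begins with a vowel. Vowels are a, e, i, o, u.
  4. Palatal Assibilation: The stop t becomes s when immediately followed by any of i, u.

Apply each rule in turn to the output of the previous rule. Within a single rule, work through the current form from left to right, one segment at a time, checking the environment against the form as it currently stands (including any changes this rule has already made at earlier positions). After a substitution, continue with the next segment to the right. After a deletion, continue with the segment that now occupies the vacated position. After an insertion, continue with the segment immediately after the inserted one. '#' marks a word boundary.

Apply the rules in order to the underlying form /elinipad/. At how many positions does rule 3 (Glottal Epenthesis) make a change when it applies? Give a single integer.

1

1 Final Devoicing: [elinipad] → [elinipat]
2 Medial Vowel Deletion: [elinipat] → [elnpat]
3 Glottal Epenthesis: [elnpat] → [helnpat]
4 Palatal Assibilation: no change — [helnpat]
Rule 3 changed 1 position(s).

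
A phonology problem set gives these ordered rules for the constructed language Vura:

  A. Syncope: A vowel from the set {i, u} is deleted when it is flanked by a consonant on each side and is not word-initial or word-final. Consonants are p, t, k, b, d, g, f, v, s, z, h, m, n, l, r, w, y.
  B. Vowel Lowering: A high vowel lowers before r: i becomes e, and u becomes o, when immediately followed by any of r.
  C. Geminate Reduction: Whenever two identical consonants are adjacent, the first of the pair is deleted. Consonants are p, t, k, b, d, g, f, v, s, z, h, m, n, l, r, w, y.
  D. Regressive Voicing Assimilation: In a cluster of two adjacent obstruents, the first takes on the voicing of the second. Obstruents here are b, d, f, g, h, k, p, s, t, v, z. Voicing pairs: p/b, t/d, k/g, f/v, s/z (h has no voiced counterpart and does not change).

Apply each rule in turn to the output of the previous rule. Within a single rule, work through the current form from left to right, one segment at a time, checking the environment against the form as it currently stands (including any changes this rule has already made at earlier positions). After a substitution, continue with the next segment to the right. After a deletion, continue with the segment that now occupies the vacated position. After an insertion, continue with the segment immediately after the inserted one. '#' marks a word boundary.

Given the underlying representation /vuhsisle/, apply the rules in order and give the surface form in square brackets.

A Syncope: [vuhsisle] → [vhssle]
B Vowel Lowering: no change — [vhssle]
C Geminate Reduction: [vhssle] → [vhsle]
D Regressive Voicing Assimilation: [vhsle] → [fhsle]

[fhsle]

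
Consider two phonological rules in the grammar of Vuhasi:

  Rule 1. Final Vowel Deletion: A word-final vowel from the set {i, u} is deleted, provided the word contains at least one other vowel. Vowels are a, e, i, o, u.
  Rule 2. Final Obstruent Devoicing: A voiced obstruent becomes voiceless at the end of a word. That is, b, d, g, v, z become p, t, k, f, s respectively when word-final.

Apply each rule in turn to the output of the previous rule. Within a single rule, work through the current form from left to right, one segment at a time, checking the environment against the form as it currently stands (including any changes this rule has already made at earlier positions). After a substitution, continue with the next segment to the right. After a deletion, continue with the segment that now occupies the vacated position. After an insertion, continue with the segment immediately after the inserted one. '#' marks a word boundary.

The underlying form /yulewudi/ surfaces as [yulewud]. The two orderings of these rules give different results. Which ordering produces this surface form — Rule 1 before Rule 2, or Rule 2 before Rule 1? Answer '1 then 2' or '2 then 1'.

2 then 1

Order 1 then 2:
  1 Final Vowel Deletion: [yulewudi] → [yulewud]
  2 Final Obstruent Devoicing: [yulewud] → [yulewut]
  result: [yulewut]
Order 2 then 1:
  2 Final Obstruent Devoicing: no change — [yulewudi]
  1 Final Vowel Deletion: [yulewudi] → [yulewud]
  result: [yulewud]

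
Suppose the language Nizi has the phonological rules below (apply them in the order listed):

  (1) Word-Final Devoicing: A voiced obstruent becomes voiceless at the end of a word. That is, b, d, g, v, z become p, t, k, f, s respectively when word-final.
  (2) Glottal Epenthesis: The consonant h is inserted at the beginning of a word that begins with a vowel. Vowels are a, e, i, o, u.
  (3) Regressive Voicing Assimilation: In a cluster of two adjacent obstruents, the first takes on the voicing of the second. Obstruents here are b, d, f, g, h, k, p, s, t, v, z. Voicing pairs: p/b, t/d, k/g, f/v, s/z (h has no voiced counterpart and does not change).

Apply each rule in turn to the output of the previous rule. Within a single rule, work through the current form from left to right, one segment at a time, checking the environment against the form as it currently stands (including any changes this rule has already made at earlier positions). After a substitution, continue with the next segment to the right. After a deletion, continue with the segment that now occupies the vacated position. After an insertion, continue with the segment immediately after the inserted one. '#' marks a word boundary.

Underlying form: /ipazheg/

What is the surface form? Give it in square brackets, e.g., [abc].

[hipashek]

(1) Word-Final Devoicing: [ipazheg] → [ipazhek]
(2) Glottal Epenthesis: [ipazhek] → [hipazhek]
(3) Regressive Voicing Assimilation: [hipazhek] → [hipashek]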